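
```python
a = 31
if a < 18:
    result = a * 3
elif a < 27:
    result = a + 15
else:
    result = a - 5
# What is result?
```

Trace:
`a = 31` → a = 31
`if a < 18: ...` → a < 18 is False, a < 27 is False, take else branch → result = 26
So result = 26

Answer: 26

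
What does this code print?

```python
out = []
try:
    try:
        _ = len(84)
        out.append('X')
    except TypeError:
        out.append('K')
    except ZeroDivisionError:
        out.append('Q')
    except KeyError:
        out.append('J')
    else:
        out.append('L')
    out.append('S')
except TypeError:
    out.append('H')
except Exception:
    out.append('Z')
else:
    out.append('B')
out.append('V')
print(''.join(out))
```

Execution trace: 'K' (inner except TypeError) → 'S' (try body, no exception) → 'B' (else) → 'V' (after the try/except). Output: KSBV

Answer: KSBV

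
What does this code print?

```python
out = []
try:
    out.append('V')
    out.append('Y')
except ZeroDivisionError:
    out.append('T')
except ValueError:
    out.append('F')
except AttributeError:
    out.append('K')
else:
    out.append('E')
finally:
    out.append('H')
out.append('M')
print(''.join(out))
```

Execution trace: 'V' (try body) → 'Y' (try body, no exception) → 'E' (else) → 'H' (finally) → 'M' (after the try/except). Output: VYEHM

Answer: VYEHM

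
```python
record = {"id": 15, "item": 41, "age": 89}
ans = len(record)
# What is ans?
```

Trace:
`record = {"id": 15, "item": 41, "age": 89}` → record = {'id': 15, 'item': 41, 'age': 89}
`ans = len(record)` → ans = 3
So ans = 3

Answer: 3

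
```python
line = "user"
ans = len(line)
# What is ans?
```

Trace:
`line = "user"` → line = 'user'
`ans = len(line)` → ans = 4
So ans = 4

Answer: 4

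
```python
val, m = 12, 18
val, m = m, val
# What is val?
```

Trace:
`val, m = 12, 18` → val = 12; m = 18
`val, m = m, val` → val = 18; m = 12
So val = 18

Answer: 18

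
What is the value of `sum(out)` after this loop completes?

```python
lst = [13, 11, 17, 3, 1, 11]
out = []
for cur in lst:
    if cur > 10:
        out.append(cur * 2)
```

Sum of doubled values > 10
`out` takes the values: [] → [26] → [26, 22] → [26, 22, 34] → [26, 22, 34, 22]
So `sum(out)` = 104

Answer: 104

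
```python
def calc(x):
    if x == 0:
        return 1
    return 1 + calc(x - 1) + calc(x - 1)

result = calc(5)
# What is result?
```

calc(x) = 1 + 2·calc(x-1), calc(0)=1. Closed form: (1+1)·2^5 - 1 = 63.

Answer: 63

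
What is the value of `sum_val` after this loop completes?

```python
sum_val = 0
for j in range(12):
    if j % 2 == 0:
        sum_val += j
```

Sum of even numbers 0 to 11
`sum_val` takes the values: 0 → 2 → 6 → 12 → 20 → 30

Answer: 30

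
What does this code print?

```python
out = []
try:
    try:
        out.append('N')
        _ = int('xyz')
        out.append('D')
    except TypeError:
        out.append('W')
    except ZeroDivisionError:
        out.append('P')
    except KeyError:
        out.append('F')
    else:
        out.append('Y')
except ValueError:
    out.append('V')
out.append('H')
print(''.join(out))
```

Execution trace: 'N' (try body) → 'V' (outer except ValueError) → 'H' (after the try/except). Output: NVH

Answer: NVH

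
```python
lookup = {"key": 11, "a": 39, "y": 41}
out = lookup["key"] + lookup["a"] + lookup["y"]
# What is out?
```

Trace:
`lookup = {"key": 11, "a": 39, "y": 41}` → lookup = {'key': 11, 'a': 39, 'y': 41}
`out = lookup["key"] + lookup["a"] + lookup["y"]` → out = 91
So out = 91

Answer: 91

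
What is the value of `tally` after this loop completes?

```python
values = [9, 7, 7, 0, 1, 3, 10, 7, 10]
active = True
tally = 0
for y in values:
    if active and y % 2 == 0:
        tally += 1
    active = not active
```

Count even values at even positions
`tally` takes the values: 0 → 1 → 2

Answer: 2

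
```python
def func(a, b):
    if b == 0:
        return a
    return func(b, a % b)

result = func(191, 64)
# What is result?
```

func(191, 64) -> func(64, 63) -> func(63, 1) -> func(1, 0) -> 1

Answer: 1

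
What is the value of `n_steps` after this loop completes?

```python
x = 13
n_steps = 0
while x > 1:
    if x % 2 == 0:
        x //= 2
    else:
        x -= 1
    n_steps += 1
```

Steps to reduce 13 to 1
`n_steps` takes the values: 0 → 1 → 2 → 3 → 4 → 5

Answer: 5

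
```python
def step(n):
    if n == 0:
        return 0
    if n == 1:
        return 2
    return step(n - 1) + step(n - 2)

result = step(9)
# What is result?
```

Build up from base cases: step(0)=0, step(1)=2, step(2)=2, step(3)=4, step(4)=6, step(5)=10, step(6)=16, ..., step(9)=68

Answer: 68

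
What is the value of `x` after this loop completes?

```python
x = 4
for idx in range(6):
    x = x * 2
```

Multiply by 2, 6 times: 4 * 2^6 = 256
`x` takes the values: 4 → 8 → 16 → 32 → 64 → 128 → 256

Answer: 256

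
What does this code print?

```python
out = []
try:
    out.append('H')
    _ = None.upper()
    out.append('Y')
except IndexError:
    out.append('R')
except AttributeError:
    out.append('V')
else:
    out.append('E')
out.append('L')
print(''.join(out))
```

Execution trace: 'H' (try body) → 'V' (except AttributeError) → 'L' (after the try/except). Output: HVL

Answer: HVL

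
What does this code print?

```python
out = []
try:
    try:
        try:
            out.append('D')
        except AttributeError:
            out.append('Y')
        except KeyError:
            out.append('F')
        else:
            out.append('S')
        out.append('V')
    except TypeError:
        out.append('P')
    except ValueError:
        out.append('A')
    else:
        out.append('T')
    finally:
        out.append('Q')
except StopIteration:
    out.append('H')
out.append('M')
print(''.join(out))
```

Execution trace: 'D' (inner try body, no exception) → 'S' (inner else) → 'V' (try body, no exception) → 'T' (else) → 'Q' (finally) → 'M' (after the try/except). Output: DSVTQM

Answer: DSVTQM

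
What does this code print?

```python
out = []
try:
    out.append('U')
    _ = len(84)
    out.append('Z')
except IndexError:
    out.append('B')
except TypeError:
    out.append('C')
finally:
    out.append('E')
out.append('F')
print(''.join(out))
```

Execution trace: 'U' (try body) → 'C' (except TypeError) → 'E' (finally) → 'F' (after the try/except). Output: UCEF

Answer: UCEF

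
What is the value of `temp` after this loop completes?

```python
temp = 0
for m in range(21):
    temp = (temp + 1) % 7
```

Increment mod 7, 21 times = 0
`temp` takes the values: 0 → 1 → 2 → 3 → 4 → 5 → 6 → 0 → 1 → 2 → 3 → 4 → 5 → 6 → 0 → 1 → 2 → 3 → 4 → 5 → 6 → 0

Answer: 0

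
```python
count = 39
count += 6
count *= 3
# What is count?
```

Trace:
`count = 39` → count = 39
`count += 6` → count = 45
`count *= 3` → count = 135
So count = 135

Answer: 135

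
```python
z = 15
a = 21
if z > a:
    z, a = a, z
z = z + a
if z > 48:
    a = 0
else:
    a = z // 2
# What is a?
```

Trace:
`z = 15` → z = 15
`a = 21` → a = 21
`if z > a: ...` → z > a is False → no variable changes
`z = z + a` → z = 36
`if z > 48: ...` → z > 48 is False, take else branch → a = 18
So a = 18

Answer: 18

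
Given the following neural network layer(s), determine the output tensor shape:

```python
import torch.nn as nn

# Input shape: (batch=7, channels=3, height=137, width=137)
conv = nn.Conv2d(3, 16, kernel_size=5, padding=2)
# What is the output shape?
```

Input: (7, 3, 137, 137) -> Output: (7, 16, 137, 137)

Answer: (7, 16, 137, 137)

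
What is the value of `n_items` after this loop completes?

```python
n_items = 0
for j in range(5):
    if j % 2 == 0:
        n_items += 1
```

Count numbers divisible by 2 in range(5)
`n_items` takes the values: 0 → 1 → 2 → 3

Answer: 3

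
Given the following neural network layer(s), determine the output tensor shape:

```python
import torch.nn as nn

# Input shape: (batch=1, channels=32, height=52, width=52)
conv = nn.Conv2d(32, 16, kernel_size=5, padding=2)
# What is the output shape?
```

Input: (1, 32, 52, 52) -> Output: (1, 16, 52, 52)

Answer: (1, 16, 52, 52)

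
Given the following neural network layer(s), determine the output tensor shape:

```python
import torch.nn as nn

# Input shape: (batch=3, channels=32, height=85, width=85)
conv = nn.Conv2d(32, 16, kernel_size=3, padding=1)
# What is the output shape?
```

Input: (3, 32, 85, 85) -> Output: (3, 16, 85, 85)

Answer: (3, 16, 85, 85)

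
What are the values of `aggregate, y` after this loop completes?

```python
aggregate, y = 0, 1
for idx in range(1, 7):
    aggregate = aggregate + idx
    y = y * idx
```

Sum and factorial of 1 to 6
`aggregate, y` takes the values: (0, 1) → (1, 1) → (3, 1) → (3, 2) → (6, 2) → (6, 6) → (10, 6) → (10, 24) → (15, 24) → (15, 120) → (21, 120) → (21, 720)

Answer: 21, 720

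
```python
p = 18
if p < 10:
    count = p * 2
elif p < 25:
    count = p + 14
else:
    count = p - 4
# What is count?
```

Trace:
`p = 18` → p = 18
`if p < 10: ...` → p < 10 is False, p < 25 is True → count = 32
So count = 32

Answer: 32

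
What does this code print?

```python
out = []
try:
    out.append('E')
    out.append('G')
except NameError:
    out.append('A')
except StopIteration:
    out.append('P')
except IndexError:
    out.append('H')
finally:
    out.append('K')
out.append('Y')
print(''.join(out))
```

Execution trace: 'E' (try body) → 'G' (try body, no exception) → 'K' (finally) → 'Y' (after the try/except). Output: EGKY

Answer: EGKY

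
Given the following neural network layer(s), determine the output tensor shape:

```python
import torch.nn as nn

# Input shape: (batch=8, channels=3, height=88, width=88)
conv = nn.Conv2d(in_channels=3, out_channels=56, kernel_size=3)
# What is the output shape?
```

Input: (8, 3, 88, 88) -> Output: (8, 56, 86, 86)

Answer: (8, 56, 86, 86)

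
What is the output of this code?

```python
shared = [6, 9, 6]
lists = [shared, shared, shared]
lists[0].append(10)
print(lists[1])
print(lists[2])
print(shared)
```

Key concept: list of same reference.
Step by step:
`shared = [6, 9, 6]` → shared = [6, 9, 6]
`lists = [shared, shared, shared]` → lists = [[6, 9, 6], [6, 9, 6], [6, 9, 6]]
`lists[0].append(10)` → shared = [6, 9, 6, 10]; lists = [[6, 9, 6, 10], [6, 9, 6, 10], [6, 9, 6, 10]]
`print(lists[1])` → prints [6, 9, 6, 10]
`print(lists[2])` → prints [6, 9, 6, 10]
`print(shared)` → prints [6, 9, 6, 10]

Answer:
[6, 9, 6, 10]
[6, 9, 6, 10]
[6, 9, 6, 10]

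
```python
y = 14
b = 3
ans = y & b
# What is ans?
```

Trace:
`y = 14` → y = 14
`b = 3` → b = 3
`ans = y & b` → ans = 2
So ans = 2

Answer: 2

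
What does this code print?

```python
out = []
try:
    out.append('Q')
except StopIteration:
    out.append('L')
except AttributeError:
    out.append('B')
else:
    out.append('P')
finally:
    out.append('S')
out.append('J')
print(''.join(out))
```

Execution trace: 'Q' (try body, no exception) → 'P' (else) → 'S' (finally) → 'J' (after the try/except). Output: QPSJ

Answer: QPSJ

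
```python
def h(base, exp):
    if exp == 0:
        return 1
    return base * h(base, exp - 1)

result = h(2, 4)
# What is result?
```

h(2, 4) = 2 * 2 * 2 * 2 = 16

Answer: 16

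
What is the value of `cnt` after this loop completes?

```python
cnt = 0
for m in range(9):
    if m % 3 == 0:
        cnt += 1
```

Count numbers divisible by 3 in range(9)
`cnt` takes the values: 0 → 1 → 2 → 3

Answer: 3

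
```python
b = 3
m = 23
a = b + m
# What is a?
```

Trace:
`b = 3` → b = 3
`m = 23` → m = 23
`a = b + m` → a = 26
So a = 26

Answer: 26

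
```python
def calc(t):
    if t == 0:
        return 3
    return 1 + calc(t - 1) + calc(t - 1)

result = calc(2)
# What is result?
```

calc(t) = 1 + 2·calc(t-1), calc(0)=3. Closed form: (3+1)·2^2 - 1 = 15.

Answer: 15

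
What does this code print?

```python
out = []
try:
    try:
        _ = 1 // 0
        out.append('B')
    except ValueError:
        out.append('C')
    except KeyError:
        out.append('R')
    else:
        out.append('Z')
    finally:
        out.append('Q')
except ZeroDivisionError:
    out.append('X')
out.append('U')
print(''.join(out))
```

Execution trace: 'Q' (finally) → 'X' (outer except ZeroDivisionError) → 'U' (after the try/except). Output: QXU

Answer: QXU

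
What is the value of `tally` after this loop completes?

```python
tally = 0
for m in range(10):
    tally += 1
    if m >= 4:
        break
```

Loop breaks when m reaches 4, tally is 5
`tally` takes the values: 0 → 1 → 2 → 3 → 4 → 5

Answer: 5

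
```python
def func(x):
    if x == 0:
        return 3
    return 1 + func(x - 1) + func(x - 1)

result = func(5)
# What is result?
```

func(x) = 1 + 2·func(x-1), func(0)=3. Closed form: (3+1)·2^5 - 1 = 127.

Answer: 127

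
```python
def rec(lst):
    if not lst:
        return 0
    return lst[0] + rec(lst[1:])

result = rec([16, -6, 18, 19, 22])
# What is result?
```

16 + (-6) + 18 + 19 + 22 + 0 = 69

Answer: 69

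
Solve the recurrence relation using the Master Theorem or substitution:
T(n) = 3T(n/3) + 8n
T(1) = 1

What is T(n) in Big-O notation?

By Master Theorem: a=3, b=3, f(n)=8n. Since log_3(3) = 1 and f(n) = Θ(n^1), Case 2 applies. T(n) = O(n log n).

Answer: O(n log n)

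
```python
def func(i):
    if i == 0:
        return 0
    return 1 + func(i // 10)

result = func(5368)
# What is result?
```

Count of digits of 5368: 4

Answer: 4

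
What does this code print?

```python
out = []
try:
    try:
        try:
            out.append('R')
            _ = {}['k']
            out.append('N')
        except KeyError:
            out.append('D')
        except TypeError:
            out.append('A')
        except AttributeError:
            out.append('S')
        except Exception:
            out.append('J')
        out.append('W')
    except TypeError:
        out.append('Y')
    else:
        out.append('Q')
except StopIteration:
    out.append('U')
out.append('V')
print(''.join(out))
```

Execution trace: 'R' (inner try body) → 'D' (inner except KeyError) → 'W' (try body, no exception) → 'Q' (else) → 'V' (after the try/except). Output: RDWQV

Answer: RDWQV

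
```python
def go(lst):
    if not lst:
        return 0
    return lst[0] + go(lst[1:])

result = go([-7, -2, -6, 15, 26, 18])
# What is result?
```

(-7) + (-2) + (-6) + 15 + 26 + 18 + 0 = 44

Answer: 44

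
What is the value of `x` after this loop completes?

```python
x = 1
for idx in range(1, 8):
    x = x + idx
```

Start at 1, add 1 through 7
`x` takes the values: 1 → 2 → 4 → 7 → 11 → 16 → 22 → 29

Answer: 29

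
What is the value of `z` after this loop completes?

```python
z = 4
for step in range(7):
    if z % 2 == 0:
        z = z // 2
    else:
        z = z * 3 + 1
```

Collatz-style transformation from 4
`z` takes the values: 4 → 2 → 1 → 4 → 2 → 1 → 4 → 2

Answer: 2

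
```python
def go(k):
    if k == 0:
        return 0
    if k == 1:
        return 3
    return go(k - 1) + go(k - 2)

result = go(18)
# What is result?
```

Build up from base cases: go(0)=0, go(1)=3, go(2)=3, go(3)=6, go(4)=9, go(5)=15, go(6)=24, ..., go(18)=7752

Answer: 7752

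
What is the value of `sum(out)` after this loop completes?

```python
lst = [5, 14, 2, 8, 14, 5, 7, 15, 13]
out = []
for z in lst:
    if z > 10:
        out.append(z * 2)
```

Sum of doubled values > 10
`out` takes the values: [] → [28] → [28, 28] → [28, 28, 30] → [28, 28, 30, 26]
So `sum(out)` = 112

Answer: 112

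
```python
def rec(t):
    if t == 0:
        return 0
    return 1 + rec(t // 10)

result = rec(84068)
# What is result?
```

Count of digits of 84068: 5

Answer: 5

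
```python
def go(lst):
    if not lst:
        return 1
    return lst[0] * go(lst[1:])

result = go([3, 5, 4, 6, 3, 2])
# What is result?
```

Product over [3, 5, 4, 6, 3, 2] = 3 * 5 * 4 * 6 * 3 * 2 = 2160

Answer: 2160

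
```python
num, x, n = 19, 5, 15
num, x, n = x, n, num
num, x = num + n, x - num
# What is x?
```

Trace:
`num, x, n = 19, 5, 15` → num = 19; x = 5; n = 15
`num, x, n = x, n, num` → num = 5; x = 15; n = 19
`num, x = num + n, x - num` → num = 24; x = 10
So x = 10

Answer: 10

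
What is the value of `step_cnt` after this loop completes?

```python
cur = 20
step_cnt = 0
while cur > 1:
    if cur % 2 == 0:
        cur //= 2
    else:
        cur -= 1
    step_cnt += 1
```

Steps to reduce 20 to 1
`step_cnt` takes the values: 0 → 1 → 2 → 3 → 4 → 5

Answer: 5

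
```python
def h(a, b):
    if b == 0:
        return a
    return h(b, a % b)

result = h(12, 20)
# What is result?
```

h(12, 20) -> h(20, 12) -> h(12, 8) -> h(8, 4) -> h(4, 0) -> 4

Answer: 4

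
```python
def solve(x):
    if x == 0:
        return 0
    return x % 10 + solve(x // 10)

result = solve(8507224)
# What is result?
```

Sum of digits of 8507224: 4 + 2 + 2 + 7 + 0 + 5 + 8 = 28

Answer: 28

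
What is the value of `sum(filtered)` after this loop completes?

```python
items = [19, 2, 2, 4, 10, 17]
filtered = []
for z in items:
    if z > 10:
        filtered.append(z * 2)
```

Sum of doubled values > 10
`filtered` takes the values: [] → [38] → [38, 34]
So `sum(filtered)` = 72

Answer: 72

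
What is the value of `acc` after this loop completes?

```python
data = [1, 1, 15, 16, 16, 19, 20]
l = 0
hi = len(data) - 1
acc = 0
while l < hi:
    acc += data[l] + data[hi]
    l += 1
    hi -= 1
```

Sum of pairs from ends
`acc` takes the values: 0 → 21 → 41 → 72

Answer: 72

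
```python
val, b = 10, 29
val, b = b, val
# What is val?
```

Trace:
`val, b = 10, 29` → val = 10; b = 29
`val, b = b, val` → val = 29; b = 10
So val = 29

Answer: 29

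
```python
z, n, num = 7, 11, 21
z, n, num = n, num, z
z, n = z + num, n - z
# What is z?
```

Trace:
`z, n, num = 7, 11, 21` → z = 7; n = 11; num = 21
`z, n, num = n, num, z` → z = 11; n = 21; num = 7
`z, n = z + num, n - z` → z = 18; n = 10
So z = 18

Answer: 18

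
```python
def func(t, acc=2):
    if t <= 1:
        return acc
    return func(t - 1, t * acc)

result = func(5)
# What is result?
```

Accumulator trace (n, acc): (5, 2) -> (4, 10) -> (3, 40) -> (2, 120) -> (1, 240) -> return 240

Answer: 240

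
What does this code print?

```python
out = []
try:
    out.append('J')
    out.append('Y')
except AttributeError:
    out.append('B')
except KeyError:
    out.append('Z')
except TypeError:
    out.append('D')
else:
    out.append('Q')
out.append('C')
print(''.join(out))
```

Execution trace: 'J' (try body) → 'Y' (try body, no exception) → 'Q' (else) → 'C' (after the try/except). Output: JYQC

Answer: JYQC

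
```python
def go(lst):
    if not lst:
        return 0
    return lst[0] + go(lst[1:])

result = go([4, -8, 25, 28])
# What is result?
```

4 + (-8) + 25 + 28 + 0 = 49

Answer: 49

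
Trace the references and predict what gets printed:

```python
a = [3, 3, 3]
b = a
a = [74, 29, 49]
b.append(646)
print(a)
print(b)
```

Key concept: rebinding vs mutation: a is rebound to a new list, b still points at the original.
Step by step:
`a = [3, 3, 3]` → a = [3, 3, 3]
`b = a` → b = [3, 3, 3] (same object as a)
`a = [74, 29, 49]` → a = [74, 29, 49]
`b.append(646)` → b = [3, 3, 3, 646]
`print(a)` → prints [74, 29, 49]
`print(b)` → prints [3, 3, 3, 646]

Answer:
[74, 29, 49]
[3, 3, 3, 646]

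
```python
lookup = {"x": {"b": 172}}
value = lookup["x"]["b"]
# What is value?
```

Trace:
`lookup = {"x": {"b": 172}}` → lookup = {'x': {'b': 172}}
`value = lookup["x"]["b"]` → value = 172
So value = 172

Answer: 172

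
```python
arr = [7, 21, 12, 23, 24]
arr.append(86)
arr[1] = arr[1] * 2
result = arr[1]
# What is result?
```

Trace:
`arr = [7, 21, 12, 23, 24]` → arr = [7, 21, 12, 23, 24]
`arr.append(86)` → arr = [7, 21, 12, 23, 24, 86]
`arr[1] = arr[1] * 2` → arr = [7, 42, 12, 23, 24, 86]
`result = arr[1]` → result = 42
So result = 42

Answer: 42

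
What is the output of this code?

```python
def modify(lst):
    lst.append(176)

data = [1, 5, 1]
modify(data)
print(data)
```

Key concept: function modifies passed list.
Step by step:
`data = [1, 5, 1]` → data = [1, 5, 1]
`modify(data)` → data = [1, 5, 1, 176]
`print(data)` → prints [1, 5, 1, 176]

Answer: [1, 5, 1, 176]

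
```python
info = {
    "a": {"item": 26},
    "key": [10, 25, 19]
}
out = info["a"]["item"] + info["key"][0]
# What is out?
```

Trace:
`info = { ...` → info = {'a': {'item': 26}, 'key': [10, 25, 19]}
`out = info["a"]["item"] + info["key"][0]` → out = 36
So out = 36

Answer: 36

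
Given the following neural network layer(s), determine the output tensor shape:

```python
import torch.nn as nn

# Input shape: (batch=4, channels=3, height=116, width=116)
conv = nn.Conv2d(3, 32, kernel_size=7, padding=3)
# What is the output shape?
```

Input: (4, 3, 116, 116) -> Output: (4, 32, 116, 116)

Answer: (4, 32, 116, 116)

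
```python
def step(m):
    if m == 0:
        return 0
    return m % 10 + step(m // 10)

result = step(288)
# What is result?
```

Sum of digits of 288: 8 + 8 + 2 = 18

Answer: 18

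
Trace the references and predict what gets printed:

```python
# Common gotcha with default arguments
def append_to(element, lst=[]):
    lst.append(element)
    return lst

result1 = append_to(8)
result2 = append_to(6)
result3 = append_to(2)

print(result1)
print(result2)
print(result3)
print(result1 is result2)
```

Key concept: mutable default argument gotcha.
Step by step:
`result1 = append_to(8)` → result1 = [8]
`result2 = append_to(6)` → result1 = [8, 6] (same object as result2); result2 = [8, 6] (same object as result1)
`result3 = append_to(2)` → result1 = [8, 6, 2] (same object as result2, result3); result2 = [8, 6, 2] (same object as result1, result3); result3 = [8, 6, 2] (same object as result1, result2)
`print(result1)` → prints [8, 6, 2]
`print(result2)` → prints [8, 6, 2]
`print(result3)` → prints [8, 6, 2]
`print(result1 is result2)` → prints True

Answer:
[8, 6, 2]
[8, 6, 2]
[8, 6, 2]
True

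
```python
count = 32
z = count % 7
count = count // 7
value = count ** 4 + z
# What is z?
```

Trace:
`count = 32` → count = 32
`z = count % 7` → z = 4
`count = count // 7` → count = 4
`value = count ** 4 + z` → value = 260
So z = 4

Answer: 4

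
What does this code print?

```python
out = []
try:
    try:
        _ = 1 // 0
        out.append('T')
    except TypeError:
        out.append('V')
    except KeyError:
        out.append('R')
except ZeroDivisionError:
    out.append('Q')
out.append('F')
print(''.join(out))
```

Execution trace: 'Q' (outer except ZeroDivisionError) → 'F' (after the try/except). Output: QF

Answer: QF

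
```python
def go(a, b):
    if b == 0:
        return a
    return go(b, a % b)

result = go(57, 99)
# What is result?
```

go(57, 99) -> go(99, 57) -> go(57, 42) -> go(42, 15) -> go(15, 12) -> go(12, 3) -> go(3, 0) -> 3

Answer: 3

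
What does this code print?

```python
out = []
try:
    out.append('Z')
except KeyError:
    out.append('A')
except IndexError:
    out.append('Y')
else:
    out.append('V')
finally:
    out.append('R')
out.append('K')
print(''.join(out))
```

Execution trace: 'Z' (try body, no exception) → 'V' (else) → 'R' (finally) → 'K' (after the try/except). Output: ZVRK

Answer: ZVRK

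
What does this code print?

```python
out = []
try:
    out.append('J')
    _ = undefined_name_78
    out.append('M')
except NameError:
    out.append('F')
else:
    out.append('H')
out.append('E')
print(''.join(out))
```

Execution trace: 'J' (try body) → 'F' (except NameError) → 'E' (after the try/except). Output: JFE

Answer: JFE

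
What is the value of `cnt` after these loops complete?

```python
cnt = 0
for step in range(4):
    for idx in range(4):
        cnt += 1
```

4 * 4 = 16
`cnt` takes the values: 0 → 1 → 2 → 3 → 4 → 5 → 6 → 7 → 8 → 9 → 10 → 11 → 12 → 13 → 14 → 15 → 16

Answer: 16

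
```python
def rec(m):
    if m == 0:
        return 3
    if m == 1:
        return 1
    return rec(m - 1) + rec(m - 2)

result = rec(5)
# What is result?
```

Build up from base cases: rec(0)=3, rec(1)=1, rec(2)=4, rec(3)=5, rec(4)=9, rec(5)=14

Answer: 14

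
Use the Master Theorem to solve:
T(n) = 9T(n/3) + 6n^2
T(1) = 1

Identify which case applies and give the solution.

a=9, b=3, f(n)=6n^2. log_3(9) = 2. Since c=2 = 2, Case 2 applies: T(n) = Θ(n^log_b(a) · log n) = O(n^2 log n).

Answer: O(n^2 log n) - Case 2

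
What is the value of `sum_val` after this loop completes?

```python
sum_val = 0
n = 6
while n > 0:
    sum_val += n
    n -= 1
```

Sum 6 down to 1
`sum_val` takes the values: 0 → 6 → 11 → 15 → 18 → 20 → 21

Answer: 21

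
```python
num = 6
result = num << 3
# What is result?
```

Trace:
`num = 6` → num = 6
`result = num << 3` → result = 48
So result = 48

Answer: 48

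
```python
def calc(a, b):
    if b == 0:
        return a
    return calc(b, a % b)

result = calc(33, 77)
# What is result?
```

calc(33, 77) -> calc(77, 33) -> calc(33, 11) -> calc(11, 0) -> 11

Answer: 11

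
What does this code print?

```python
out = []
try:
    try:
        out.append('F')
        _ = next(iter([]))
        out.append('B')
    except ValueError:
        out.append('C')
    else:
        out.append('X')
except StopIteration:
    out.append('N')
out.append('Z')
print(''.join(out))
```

Execution trace: 'F' (try body) → 'N' (outer except StopIteration) → 'Z' (after the try/except). Output: FNZ

Answer: FNZ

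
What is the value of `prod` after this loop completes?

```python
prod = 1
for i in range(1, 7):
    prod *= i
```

6! = 720
`prod` takes the values: 1 → 2 → 6 → 24 → 120 → 720

Answer: 720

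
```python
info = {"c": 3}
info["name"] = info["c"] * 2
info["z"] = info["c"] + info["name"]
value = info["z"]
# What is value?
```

Trace:
`info = {"c": 3}` → info = {'c': 3}
`info["name"] = info["c"] * 2` → info = {'c': 3, 'name': 6}
`info["z"] = info["c"] + info["name"]` → info = {'c': 3, 'name': 6, 'z': 9}
`value = info["z"]` → value = 9
So value = 9

Answer: 9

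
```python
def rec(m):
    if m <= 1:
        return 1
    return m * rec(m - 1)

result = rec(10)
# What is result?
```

rec(10) = 10 * 9 * 8 * 7 * 6 * 5 * 4 * 3 * 2 * 1 = 3628800

Answer: 3628800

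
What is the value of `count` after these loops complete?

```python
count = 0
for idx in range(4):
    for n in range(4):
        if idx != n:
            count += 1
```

4² - 4 (exclude diagonal)
`count` takes the values: 0 → 1 → 2 → 3 → 4 → 5 → 6 → 7 → 8 → 9 → 10 → 11 → 12

Answer: 12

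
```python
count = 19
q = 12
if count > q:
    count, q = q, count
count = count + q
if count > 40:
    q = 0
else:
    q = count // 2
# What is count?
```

Trace:
`count = 19` → count = 19
`q = 12` → q = 12
`if count > q: ...` → count > q is True → count = 12; q = 19
`count = count + q` → count = 31
`if count > 40: ...` → count > 40 is False, take else branch → q = 15
So count = 31

Answer: 31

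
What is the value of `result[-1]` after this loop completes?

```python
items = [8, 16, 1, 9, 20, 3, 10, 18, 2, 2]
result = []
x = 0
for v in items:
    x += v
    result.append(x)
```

Cumulative sum ends at 89
`result` takes the values: [] → [8] → [8, 24] → [8, 24, 25] → [8, 24, 25, 34] → [8, 24, 25, 34, 54] → [8, 24, 25, 34, 54, 57] → [8, 24, 25, 34, 54, 57, 67] → [8, 24, 25, 34, 54, 57, 67, 85] → [8, 24, 25, 34, 54, 57, 67, 85, 87] → [8, 24, 25, 34, 54, 57, 67, 85, 87, 89]
So `result[-1]` = 89

Answer: 89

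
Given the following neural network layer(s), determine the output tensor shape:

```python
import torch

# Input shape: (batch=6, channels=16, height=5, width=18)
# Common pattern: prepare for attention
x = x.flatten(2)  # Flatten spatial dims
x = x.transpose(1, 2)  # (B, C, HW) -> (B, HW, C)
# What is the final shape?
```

Input: (6, 16, 5, 18) -> after flatten(2): (6, 16, 90) -> Output: (6, 90, 16)

Answer: (6, 90, 16)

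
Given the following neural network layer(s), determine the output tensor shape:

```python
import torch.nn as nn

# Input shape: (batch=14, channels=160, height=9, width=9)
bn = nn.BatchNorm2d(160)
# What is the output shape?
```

Input: (14, 160, 9, 9) -> Output: (14, 160, 9, 9)

Answer: (14, 160, 9, 9)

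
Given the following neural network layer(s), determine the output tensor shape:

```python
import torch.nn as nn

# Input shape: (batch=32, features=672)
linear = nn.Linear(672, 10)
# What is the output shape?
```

Input: (32, 672) -> Output: (32, 10)

Answer: (32, 10)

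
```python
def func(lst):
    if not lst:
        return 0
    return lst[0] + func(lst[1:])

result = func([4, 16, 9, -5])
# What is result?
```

4 + 16 + 9 + (-5) + 0 = 24

Answer: 24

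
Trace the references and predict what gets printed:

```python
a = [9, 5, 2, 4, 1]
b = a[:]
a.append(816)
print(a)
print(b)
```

Key concept: slice [:] creates copy.
Step by step:
`a = [9, 5, 2, 4, 1]` → a = [9, 5, 2, 4, 1]
`b = a[:]` → b = [9, 5, 2, 4, 1]
`a.append(816)` → a = [9, 5, 2, 4, 1, 816]
`print(a)` → prints [9, 5, 2, 4, 1, 816]
`print(b)` → prints [9, 5, 2, 4, 1]

Answer:
[9, 5, 2, 4, 1, 816]
[9, 5, 2, 4, 1]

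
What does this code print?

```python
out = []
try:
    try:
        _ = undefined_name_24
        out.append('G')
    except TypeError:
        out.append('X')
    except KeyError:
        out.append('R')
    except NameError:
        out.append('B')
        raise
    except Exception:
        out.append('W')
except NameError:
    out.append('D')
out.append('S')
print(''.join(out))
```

Execution trace: 'B' (inner except NameError) → 'D' (outer except NameError) → 'S' (after the try/except). Output: BDS

Answer: BDS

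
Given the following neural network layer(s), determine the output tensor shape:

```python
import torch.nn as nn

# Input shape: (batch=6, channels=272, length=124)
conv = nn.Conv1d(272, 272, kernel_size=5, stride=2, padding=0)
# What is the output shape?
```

Input: (6, 272, 124) -> Output: (6, 272, 60)

Answer: (6, 272, 60)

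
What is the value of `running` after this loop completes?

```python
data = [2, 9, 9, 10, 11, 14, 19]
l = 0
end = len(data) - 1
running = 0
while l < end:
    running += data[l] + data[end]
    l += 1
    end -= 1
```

Sum of pairs from ends
`running` takes the values: 0 → 21 → 44 → 64

Answer: 64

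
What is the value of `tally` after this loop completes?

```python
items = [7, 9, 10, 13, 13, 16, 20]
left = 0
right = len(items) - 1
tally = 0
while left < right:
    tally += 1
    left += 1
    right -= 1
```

Iterations until pointers meet (list length 7)
`tally` takes the values: 0 → 1 → 2 → 3

Answer: 3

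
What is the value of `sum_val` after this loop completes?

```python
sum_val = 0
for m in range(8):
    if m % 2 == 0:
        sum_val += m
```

Sum of even numbers 0 to 7
`sum_val` takes the values: 0 → 2 → 6 → 12

Answer: 12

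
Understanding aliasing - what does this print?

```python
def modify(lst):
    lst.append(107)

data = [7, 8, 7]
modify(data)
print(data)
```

Key concept: function modifies passed list.
Step by step:
`data = [7, 8, 7]` → data = [7, 8, 7]
`modify(data)` → data = [7, 8, 7, 107]
`print(data)` → prints [7, 8, 7, 107]

Answer: [7, 8, 7, 107]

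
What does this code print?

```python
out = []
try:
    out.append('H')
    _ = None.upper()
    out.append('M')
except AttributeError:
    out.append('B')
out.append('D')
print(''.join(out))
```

Execution trace: 'H' (try body) → 'B' (except AttributeError) → 'D' (after the try/except). Output: HBD

Answer: HBD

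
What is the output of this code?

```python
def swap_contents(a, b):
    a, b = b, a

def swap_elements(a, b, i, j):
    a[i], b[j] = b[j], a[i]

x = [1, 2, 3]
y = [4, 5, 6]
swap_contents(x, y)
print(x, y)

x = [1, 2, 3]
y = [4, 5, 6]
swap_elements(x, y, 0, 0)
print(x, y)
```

Key concept: parameter rebinding vs mutation.
Step by step:
`x = [1, 2, 3]` → x = [1, 2, 3]
`y = [4, 5, 6]` → y = [4, 5, 6]
`swap_contents(x, y)` → no visible change to tracked variables
`print(x, y)` → prints [1, 2, 3] [4, 5, 6]
`x = [1, 2, 3]` → x = [1, 2, 3]
`y = [4, 5, 6]` → y = [4, 5, 6]
`swap_elements(x, y, 0, 0)` → x = [4, 2, 3]; y = [1, 5, 6]
`print(x, y)` → prints [4, 2, 3] [1, 5, 6]

Answer:
[1, 2, 3] [4, 5, 6]
[4, 2, 3] [1, 5, 6]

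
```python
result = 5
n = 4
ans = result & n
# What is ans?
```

Trace:
`result = 5` → result = 5
`n = 4` → n = 4
`ans = result & n` → ans = 4
So ans = 4

Answer: 4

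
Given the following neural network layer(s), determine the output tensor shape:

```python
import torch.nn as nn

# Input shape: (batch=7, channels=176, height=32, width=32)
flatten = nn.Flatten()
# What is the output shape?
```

Input: (7, 176, 32, 32) -> Output: (7, 180224)

Answer: (7, 180224)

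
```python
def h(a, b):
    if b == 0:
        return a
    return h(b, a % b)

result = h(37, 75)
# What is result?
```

h(37, 75) -> h(75, 37) -> h(37, 1) -> h(1, 0) -> 1

Answer: 1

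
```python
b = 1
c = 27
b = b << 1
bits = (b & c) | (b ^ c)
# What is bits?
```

Trace:
`b = 1` → b = 1
`c = 27` → c = 27
`b = b << 1` → b = 2
`bits = (b & c) | (b ^ c)` → bits = 27
So bits = 27

Answer: 27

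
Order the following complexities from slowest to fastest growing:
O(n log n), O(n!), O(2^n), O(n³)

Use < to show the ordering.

Ordered by growth rate: O(n log n) < O(n³) < O(2^n) < O(n!)

Answer: O(n log n) < O(n³) < O(2^n) < O(n!)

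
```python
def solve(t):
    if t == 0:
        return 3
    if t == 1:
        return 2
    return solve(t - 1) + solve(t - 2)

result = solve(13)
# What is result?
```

Build up from base cases: solve(0)=3, solve(1)=2, solve(2)=5, solve(3)=7, solve(4)=12, solve(5)=19, solve(6)=31, ..., solve(13)=898

Answer: 898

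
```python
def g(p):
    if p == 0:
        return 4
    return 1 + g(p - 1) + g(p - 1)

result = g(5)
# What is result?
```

g(p) = 1 + 2·g(p-1), g(0)=4. Closed form: (4+1)·2^5 - 1 = 159.

Answer: 159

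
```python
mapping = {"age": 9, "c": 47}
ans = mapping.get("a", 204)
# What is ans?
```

Trace:
`mapping = {"age": 9, "c": 47}` → mapping = {'age': 9, 'c': 47}
`ans = mapping.get("a", 204)` → ans = 204
So ans = 204

Answer: 204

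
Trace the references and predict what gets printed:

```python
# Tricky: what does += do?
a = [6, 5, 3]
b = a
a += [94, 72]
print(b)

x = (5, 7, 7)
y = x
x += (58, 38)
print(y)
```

Key concept: += behavior differs for mutable vs immutable.
Step by step:
`a = [6, 5, 3]` → a = [6, 5, 3]
`b = a` → b = [6, 5, 3] (same object as a)
`a += [94, 72]` → a = [6, 5, 3, 94, 72] (same object as b); b = [6, 5, 3, 94, 72] (same object as a)
`print(b)` → prints [6, 5, 3, 94, 72]
`x = (5, 7, 7)` → x = (5, 7, 7)
`y = x` → y = (5, 7, 7)
`x += (58, 38)` → x = (5, 7, 7, 58, 38)
`print(y)` → prints (5, 7, 7)

Answer:
[6, 5, 3, 94, 72]
(5, 7, 7)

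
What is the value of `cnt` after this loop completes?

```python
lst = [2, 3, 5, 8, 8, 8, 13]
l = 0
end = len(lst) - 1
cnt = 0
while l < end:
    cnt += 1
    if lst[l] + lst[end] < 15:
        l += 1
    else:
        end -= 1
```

Steps to find pair summing to 15
`cnt` takes the values: 0 → 1 → 2 → 3 → 4 → 5 → 6

Answer: 6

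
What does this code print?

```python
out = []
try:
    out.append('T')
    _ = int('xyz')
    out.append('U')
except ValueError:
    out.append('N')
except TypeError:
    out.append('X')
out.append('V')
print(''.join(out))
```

Execution trace: 'T' (try body) → 'N' (except ValueError) → 'V' (after the try/except). Output: TNV

Answer: TNV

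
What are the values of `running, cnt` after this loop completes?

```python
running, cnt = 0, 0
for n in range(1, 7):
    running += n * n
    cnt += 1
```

Sum of squares and count
`running, cnt` takes the values: (0, 0) → (1, 0) → (1, 1) → (5, 1) → (5, 2) → (14, 2) → (14, 3) → (30, 3) → (30, 4) → (55, 4) → (55, 5) → (91, 5) → (91, 6)

Answer: 91, 6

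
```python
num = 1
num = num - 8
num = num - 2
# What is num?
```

Trace:
`num = 1` → num = 1
`num = num - 8` → num = -7
`num = num - 2` → num = -9
So num = -9

Answer: -9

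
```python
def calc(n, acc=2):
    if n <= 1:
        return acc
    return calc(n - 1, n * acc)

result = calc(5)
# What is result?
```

Accumulator trace (n, acc): (5, 2) -> (4, 10) -> (3, 40) -> (2, 120) -> (1, 240) -> return 240

Answer: 240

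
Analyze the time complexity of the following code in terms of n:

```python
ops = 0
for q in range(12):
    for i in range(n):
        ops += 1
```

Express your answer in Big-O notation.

Each loop level contributes: 1 × n. Multiplying the contributions gives O(n).

Answer: O(n)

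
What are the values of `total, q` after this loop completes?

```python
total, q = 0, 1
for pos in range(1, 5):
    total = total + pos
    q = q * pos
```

Sum and factorial of 1 to 4
`total, q` takes the values: (0, 1) → (1, 1) → (3, 1) → (3, 2) → (6, 2) → (6, 6) → (10, 6) → (10, 24)

Answer: 10, 24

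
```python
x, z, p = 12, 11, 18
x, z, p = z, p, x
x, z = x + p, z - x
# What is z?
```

Trace:
`x, z, p = 12, 11, 18` → x = 12; z = 11; p = 18
`x, z, p = z, p, x` → x = 11; z = 18; p = 12
`x, z = x + p, z - x` → x = 23; z = 7
So z = 7

Answer: 7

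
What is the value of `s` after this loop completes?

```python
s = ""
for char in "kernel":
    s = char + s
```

Reverse 'kernel'
`s` takes the values: "" → "k" → "ek" → "rek" → "nrek" → "enrek" → "lenrek"

Answer: "lenrek"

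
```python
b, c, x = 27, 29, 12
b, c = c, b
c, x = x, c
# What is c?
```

Trace:
`b, c, x = 27, 29, 12` → b = 27; c = 29; x = 12
`b, c = c, b` → b = 29; c = 27
`c, x = x, c` → c = 12; x = 27
So c = 12

Answer: 12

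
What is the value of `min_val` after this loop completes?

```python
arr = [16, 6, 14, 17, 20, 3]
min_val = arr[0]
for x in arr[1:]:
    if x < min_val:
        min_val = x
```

Minimum of [16, 6, 14, 17, 20, 3]
`min_val` takes the values: 16 → 6 → 3

Answer: 3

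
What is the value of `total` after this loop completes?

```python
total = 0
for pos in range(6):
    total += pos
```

Sum of 0 to 5 = 15
`total` takes the values: 0 → 1 → 3 → 6 → 10 → 15

Answer: 15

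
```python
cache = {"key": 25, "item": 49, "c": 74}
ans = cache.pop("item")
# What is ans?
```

Trace:
`cache = {"key": 25, "item": 49, "c": 74}` → cache = {'key': 25, 'item': 49, 'c': 74}
`ans = cache.pop("item")` → cache = {'key': 25, 'c': 74}; ans = 49
So ans = 49

Answer: 49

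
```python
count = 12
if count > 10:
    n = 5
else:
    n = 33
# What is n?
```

Trace:
`count = 12` → count = 12
`if count > 10: ...` → count > 10 is True → n = 5
So n = 5

Answer: 5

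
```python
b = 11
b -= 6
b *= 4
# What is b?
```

Trace:
`b = 11` → b = 11
`b -= 6` → b = 5
`b *= 4` → b = 20
So b = 20

Answer: 20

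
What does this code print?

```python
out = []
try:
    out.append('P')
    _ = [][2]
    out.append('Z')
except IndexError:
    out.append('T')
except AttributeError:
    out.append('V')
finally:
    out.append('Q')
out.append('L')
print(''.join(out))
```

Execution trace: 'P' (try body) → 'T' (except IndexError) → 'Q' (finally) → 'L' (after the try/except). Output: PTQL

Answer: PTQL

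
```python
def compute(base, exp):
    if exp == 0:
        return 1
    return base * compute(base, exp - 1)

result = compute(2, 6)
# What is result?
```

compute(2, 6) = 2 * 2 * 2 * 2 * 2 * 2 = 64

Answer: 64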